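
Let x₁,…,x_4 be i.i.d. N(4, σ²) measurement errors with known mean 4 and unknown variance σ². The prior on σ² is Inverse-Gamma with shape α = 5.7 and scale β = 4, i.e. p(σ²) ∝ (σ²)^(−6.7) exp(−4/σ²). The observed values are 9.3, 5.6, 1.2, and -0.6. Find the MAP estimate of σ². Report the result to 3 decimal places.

σ̂²_MAP = 3.888

Sum of squared deviations about the known mean: SS = (9.3−4)² + (5.6−4)² + (1.2−4)² + (-0.6−4)² = 59.65.
The Normal likelihood contributes (σ²)^(−n/2) exp(−SS/(2σ²)), so the posterior is Inverse-Gamma(α + n/2, β + SS/2) = Inverse-Gamma(7.7, 33.825).
The mode of Inverse-Gamma(a, b) is b/(a+1) = 33.825/8.7 ≈ 3.888.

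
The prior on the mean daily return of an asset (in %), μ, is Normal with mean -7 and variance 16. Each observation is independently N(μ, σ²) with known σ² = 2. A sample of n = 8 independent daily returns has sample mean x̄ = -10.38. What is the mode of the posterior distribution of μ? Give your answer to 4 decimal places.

n = 8, x̄ = -10.38.
For a Normal prior and Normal likelihood with known variance, the posterior is Normal; its mode equals its mean, the precision-weighted average.
Prior precision 1/σ₀² = 1/16 = 0.0625; data precision n/σ² = 8/2 = 4.
μ̂ = (0.0625·(-7) + 4·(-10.38)) / (0.0625 + 4) = (-41.9575)/4.0625 = -10.3280.

μ̂_MAP = -10.3280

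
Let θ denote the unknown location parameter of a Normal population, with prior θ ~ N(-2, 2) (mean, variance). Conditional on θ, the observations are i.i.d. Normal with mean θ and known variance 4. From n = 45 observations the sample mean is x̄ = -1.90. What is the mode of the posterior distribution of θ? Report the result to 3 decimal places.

n = 45, x̄ = -1.90.
For a Normal prior and Normal likelihood with known variance, the posterior is Normal; its mode equals its mean, the precision-weighted average.
Prior precision 1/σ₀² = 1/2 = 0.5; data precision n/σ² = 45/4 = 11.25.
θ̂ = (0.5·(-2) + 11.25·(-1.9)) / (0.5 + 11.25) = (-22.375)/11.75 = -179/94 ≈ -1.904.

θ̂_MAP = -1.904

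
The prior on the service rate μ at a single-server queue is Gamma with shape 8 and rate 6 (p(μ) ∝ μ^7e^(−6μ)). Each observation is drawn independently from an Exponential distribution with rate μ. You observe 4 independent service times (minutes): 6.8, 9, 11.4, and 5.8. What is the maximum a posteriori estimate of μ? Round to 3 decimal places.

μ̂_MAP = 0.282

The Exponential(rate=μ) likelihood is ∝ μ^n e^(−μΣtᵢ). Here n = 4 and Σtᵢ = 6.8 + 9 + 11.4 + 5.8 = 33.
Posterior ∝ μ^7e^(−6μ) · μ^4e^(−33μ) = μ^11e^(−39μ), i.e. Gamma(12, 39).
Mode = (a−1)/b = 11/39 ≈ 0.282.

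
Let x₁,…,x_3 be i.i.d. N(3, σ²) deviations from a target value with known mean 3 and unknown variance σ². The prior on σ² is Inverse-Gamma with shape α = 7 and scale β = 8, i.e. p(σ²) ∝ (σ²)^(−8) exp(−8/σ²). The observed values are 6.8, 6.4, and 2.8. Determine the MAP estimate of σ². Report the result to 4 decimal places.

σ̂²_MAP = 2.2126

Sum of squared deviations about the known mean: SS = (6.8−3)² + (6.4−3)² + (2.8−3)² = 26.04.
The Normal likelihood contributes (σ²)^(−n/2) exp(−SS/(2σ²)), so the posterior is Inverse-Gamma(α + n/2, β + SS/2) = Inverse-Gamma(8.5, 21.02).
The mode of Inverse-Gamma(a, b) is b/(a+1) = 21.02/9.5 ≈ 2.2126.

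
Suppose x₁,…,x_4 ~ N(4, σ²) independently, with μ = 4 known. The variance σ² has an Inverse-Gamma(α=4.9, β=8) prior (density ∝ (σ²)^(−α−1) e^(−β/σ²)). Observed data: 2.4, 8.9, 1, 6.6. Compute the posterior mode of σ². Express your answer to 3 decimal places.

Sum of squared deviations about the known mean: SS = (2.4−4)² + (8.9−4)² + (1−4)² + (6.6−4)² = 42.33.
The Normal likelihood contributes (σ²)^(−n/2) exp(−SS/(2σ²)), so the posterior is Inverse-Gamma(α + n/2, β + SS/2) = Inverse-Gamma(6.9, 29.165).
The mode of Inverse-Gamma(a, b) is b/(a+1) = 29.165/7.9 ≈ 3.692.

σ̂²_MAP = 3.692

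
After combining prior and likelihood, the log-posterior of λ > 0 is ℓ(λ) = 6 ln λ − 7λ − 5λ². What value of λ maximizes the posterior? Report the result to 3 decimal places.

ℓ'(λ) = 6/λ − 7 − 10λ. Setting this to zero and multiplying by λ: 10λ² + 7λ − 6 = 0.
λ = (−7 + √(7² + 4·10·6)) / (2·10) = (−7 + √289) / 20 = (−7 + 17)/20 = 1/2.
ℓ''(λ) = −6/λ² − 10 < 0, confirming a maximum.

λ̂_MAP = 0.500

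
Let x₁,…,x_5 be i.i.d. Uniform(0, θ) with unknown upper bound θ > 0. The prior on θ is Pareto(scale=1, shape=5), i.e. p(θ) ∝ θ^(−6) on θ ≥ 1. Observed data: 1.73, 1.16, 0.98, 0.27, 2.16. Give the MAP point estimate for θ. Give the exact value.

θ̂_MAP = 2.16

The Uniform(0, θ) likelihood is θ^(−n) for θ ≥ max(xᵢ), zero otherwise. Here max(xᵢ) = 2.16.
Posterior ∝ θ^(−6) · θ^(−5) = θ^(−11) on θ ≥ max(1, 2.16) = 2.16.
This density is strictly decreasing in θ, so the posterior mode lies at the lower boundary of the support.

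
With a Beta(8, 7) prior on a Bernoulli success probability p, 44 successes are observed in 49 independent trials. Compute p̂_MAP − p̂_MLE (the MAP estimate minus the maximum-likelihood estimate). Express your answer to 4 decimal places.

MAP − MLE = -0.0754

Posterior is Beta(52, 12); MAP = (52−1)/(64−2) = 51/62 ≈ 0.82258.
MLE ignores the prior: p̂_MLE = k/n = 44/49 ≈ 0.89796.
Difference = 51/62 − 44/49 = -229/3038 ≈ -0.0754.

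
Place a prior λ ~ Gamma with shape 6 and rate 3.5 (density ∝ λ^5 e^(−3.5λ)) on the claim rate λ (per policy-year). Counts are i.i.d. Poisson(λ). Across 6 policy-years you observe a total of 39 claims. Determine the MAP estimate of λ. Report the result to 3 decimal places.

λ̂_MAP = 4.632

Σxᵢ = 39, n = 6.
Posterior ∝ λ^5e^(−3.5λ) · λ^39e^(−6λ) = λ^44e^(−9.5λ), i.e. Gamma(shape=45, rate=9.5).
The mode of a Gamma(a, b) with a ≥ 1 (shape–rate) is (a−1)/b = 44/9.5 ≈ 4.632.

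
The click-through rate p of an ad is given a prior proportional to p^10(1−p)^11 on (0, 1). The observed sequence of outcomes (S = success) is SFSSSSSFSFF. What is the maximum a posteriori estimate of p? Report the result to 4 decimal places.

The prior density ∝ p^10(1−p)^11 is the kernel of Beta(11, 12).
Data: 7 successes in 11 trials (from the sequence). The binomial likelihood contributes p^7(1−p)^4, so the posterior is Beta(11+7, 12+4) = Beta(18, 16).
For Beta(a, b) with a, b > 1 the mode is (a−1)/(a+b−2) = 17/32 ≈ 0.5313.

p̂_MAP = 0.5313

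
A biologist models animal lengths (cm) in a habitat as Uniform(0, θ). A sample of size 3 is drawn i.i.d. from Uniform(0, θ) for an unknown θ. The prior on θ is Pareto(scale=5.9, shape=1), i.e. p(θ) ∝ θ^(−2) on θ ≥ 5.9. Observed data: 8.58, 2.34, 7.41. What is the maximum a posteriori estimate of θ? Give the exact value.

θ̂_MAP = 8.58

The Uniform(0, θ) likelihood is θ^(−n) for θ ≥ max(xᵢ), zero otherwise. Here max(xᵢ) = 8.58.
Posterior ∝ θ^(−2) · θ^(−3) = θ^(−5) on θ ≥ max(5.9, 8.58) = 8.58.
This density is strictly decreasing in θ, so the posterior mode lies at the lower boundary of the support.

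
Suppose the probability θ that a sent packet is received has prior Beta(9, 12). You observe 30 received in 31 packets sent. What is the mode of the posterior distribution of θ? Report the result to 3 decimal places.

Prior: Beta(9, 12).
Data: 30 successes in 31 trials. The binomial likelihood contributes θ^30(1−θ)^1, so the posterior is Beta(9+30, 12+1) = Beta(39, 13).
For Beta(a, b) with a, b > 1 the mode is (a−1)/(a+b−2) = 38/50 ≈ 0.760.

θ̂_MAP = 0.760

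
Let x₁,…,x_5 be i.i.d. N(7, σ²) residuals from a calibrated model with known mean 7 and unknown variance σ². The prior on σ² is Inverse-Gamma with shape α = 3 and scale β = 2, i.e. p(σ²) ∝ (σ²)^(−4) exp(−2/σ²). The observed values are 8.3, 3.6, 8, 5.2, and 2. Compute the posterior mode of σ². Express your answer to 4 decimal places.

Sum of squared deviations about the known mean: SS = (8.3−7)² + (3.6−7)² + (8−7)² + (5.2−7)² + (2−7)² = 42.49.
The Normal likelihood contributes (σ²)^(−n/2) exp(−SS/(2σ²)), so the posterior is Inverse-Gamma(α + n/2, β + SS/2) = Inverse-Gamma(5.5, 23.245).
The mode of Inverse-Gamma(a, b) is b/(a+1) = 23.245/6.5 ≈ 3.5762.

σ̂²_MAP = 3.5762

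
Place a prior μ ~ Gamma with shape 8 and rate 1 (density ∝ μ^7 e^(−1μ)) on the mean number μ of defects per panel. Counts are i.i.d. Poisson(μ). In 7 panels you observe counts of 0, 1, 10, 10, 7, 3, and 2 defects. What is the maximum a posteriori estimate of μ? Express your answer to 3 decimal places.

Σxᵢ = 0+1+10+10+7+3+2 = 33, with n = 7.
Posterior ∝ μ^7e^(−1μ) · μ^33e^(−7μ) = μ^40e^(−8μ), i.e. Gamma(shape=41, rate=8).
The mode of a Gamma(a, b) with a ≥ 1 (shape–rate) is (a−1)/b = 40/8 ≈ 5.000.

μ̂_MAP = 5.000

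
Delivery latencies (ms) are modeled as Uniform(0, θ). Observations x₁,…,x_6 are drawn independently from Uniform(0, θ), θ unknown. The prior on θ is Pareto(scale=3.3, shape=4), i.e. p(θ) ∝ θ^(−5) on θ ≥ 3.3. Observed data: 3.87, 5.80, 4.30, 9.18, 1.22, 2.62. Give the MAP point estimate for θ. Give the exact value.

θ̂_MAP = 9.18

The Uniform(0, θ) likelihood is θ^(−n) for θ ≥ max(xᵢ), zero otherwise. Here max(xᵢ) = 9.18.
Posterior ∝ θ^(−5) · θ^(−6) = θ^(−11) on θ ≥ max(3.3, 9.18) = 9.18.
This density is strictly decreasing in θ, so the posterior mode lies at the lower boundary of the support.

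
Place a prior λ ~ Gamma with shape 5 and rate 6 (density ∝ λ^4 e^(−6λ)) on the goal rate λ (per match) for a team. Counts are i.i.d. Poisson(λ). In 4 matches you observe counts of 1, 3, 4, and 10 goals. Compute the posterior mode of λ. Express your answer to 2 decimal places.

Σxᵢ = 1+3+4+10 = 18, with n = 4.
Posterior ∝ λ^4e^(−6λ) · λ^18e^(−4λ) = λ^22e^(−10λ), i.e. Gamma(shape=23, rate=10).
The mode of a Gamma(a, b) with a ≥ 1 (shape–rate) is (a−1)/b = 22/10 ≈ 2.20.

λ̂_MAP = 2.20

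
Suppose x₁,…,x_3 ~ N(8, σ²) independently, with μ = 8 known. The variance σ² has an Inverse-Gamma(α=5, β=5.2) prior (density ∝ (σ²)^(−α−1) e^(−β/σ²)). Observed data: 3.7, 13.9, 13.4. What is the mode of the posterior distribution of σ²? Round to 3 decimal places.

Sum of squared deviations about the known mean: SS = (3.7−8)² + (13.9−8)² + (13.4−8)² = 82.46.
The Normal likelihood contributes (σ²)^(−n/2) exp(−SS/(2σ²)), so the posterior is Inverse-Gamma(α + n/2, β + SS/2) = Inverse-Gamma(6.5, 46.43).
The mode of Inverse-Gamma(a, b) is b/(a+1) = 46.43/7.5 ≈ 6.191.

σ̂²_MAP = 6.191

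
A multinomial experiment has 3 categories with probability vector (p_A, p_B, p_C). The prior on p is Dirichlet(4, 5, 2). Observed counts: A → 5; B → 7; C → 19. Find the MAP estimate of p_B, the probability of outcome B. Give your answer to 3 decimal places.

The posterior is Dirichlet(αᵢ + nᵢ) = Dirichlet(9, 12, 21).
For a Dirichlet(a₁,…,a_K) with all aᵢ > 1, the mode has j-th component (aⱼ − 1)/(Σaᵢ − K).
Here Σaᵢ = 42 and K = 3, so p_B = (12 − 1)/(42 − 3) = 11/39 ≈ 0.282.

MAP estimate of p_B = 0.282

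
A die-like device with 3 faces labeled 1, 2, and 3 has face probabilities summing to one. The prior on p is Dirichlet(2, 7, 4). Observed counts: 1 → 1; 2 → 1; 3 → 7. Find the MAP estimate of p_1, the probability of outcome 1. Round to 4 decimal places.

The posterior is Dirichlet(αᵢ + nᵢ) = Dirichlet(3, 8, 11).
For a Dirichlet(a₁,…,a_K) with all aᵢ > 1, the mode has j-th component (aⱼ − 1)/(Σaᵢ − K).
Here Σaᵢ = 22 and K = 3, so p_1 = (3 − 1)/(22 − 3) = 2/19 ≈ 0.1053.

MAP estimate: 0.1053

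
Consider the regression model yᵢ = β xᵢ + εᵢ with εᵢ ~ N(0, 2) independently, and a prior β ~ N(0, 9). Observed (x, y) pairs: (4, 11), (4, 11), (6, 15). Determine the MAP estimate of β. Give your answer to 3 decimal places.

log p(β | y) = −Σ(yᵢ − βxᵢ)²/(2·2) − β²/(2·9) + const.
Setting the derivative to zero: Σxᵢ(yᵢ − βxᵢ)/2 − β/9 = 0, so β = Σxᵢyᵢ / (Σxᵢ² + σ²/τ²).
Σxᵢyᵢ = 4·11 + 4·11 + 6·15 = 178; Σxᵢ² = 68; σ²/τ² = 2/9.
β̂_MAP = 178 / (68 + 2/9) = 178/(614/9) = 801/307 ≈ 2.609.

β̂_MAP = 2.609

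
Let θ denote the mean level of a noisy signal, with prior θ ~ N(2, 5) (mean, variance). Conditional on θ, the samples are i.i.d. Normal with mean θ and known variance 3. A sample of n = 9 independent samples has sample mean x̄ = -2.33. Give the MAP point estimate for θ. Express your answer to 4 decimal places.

n = 9, x̄ = -2.33.
For a Normal prior and Normal likelihood with known variance, the posterior is Normal; its mode equals its mean, the precision-weighted average.
Prior precision 1/σ₀² = 1/5 = 0.2; data precision n/σ² = 9/3 = 3.
θ̂ = (0.2·2 + 3·(-2.33)) / (0.2 + 3) = (-6.59)/3.2 = -2.059375 ≈ -2.0594.

θ̂_MAP = -2.0594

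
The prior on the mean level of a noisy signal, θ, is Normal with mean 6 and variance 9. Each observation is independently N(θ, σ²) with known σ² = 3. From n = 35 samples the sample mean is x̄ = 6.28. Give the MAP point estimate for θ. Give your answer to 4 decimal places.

θ̂_MAP = 6.2774

n = 35, x̄ = 6.28.
For a Normal prior and Normal likelihood with known variance, the posterior is Normal; its mode equals its mean, the precision-weighted average.
Prior precision 1/σ₀² = 1/9; data precision n/σ² = 35/3.
θ̂ = ((1/9)·6 + (35/3)·6.28) / (1/9 + 35/3) = (1109/15)/(106/9) = 3327/530 ≈ 6.2774.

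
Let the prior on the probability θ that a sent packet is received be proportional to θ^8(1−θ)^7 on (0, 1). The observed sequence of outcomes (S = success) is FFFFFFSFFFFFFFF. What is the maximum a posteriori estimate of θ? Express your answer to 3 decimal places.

The prior density ∝ θ^8(1−θ)^7 is the kernel of Beta(9, 8).
Data: 1 success in 15 trials (from the sequence). The binomial likelihood contributes θ(1−θ)^14, so the posterior is Beta(9+1, 8+14) = Beta(10, 22).
For Beta(a, b) with a, b > 1 the mode is (a−1)/(a+b−2) = 9/30 ≈ 0.300.

θ̂_MAP = 0.300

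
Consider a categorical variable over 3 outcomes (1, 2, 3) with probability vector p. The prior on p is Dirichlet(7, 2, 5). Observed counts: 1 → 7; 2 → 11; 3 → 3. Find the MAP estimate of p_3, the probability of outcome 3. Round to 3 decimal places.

The posterior is Dirichlet(αᵢ + nᵢ) = Dirichlet(14, 13, 8).
For a Dirichlet(a₁,…,a_K) with all aᵢ > 1, the mode has j-th component (aⱼ − 1)/(Σaᵢ − K).
Here Σaᵢ = 35 and K = 3, so p_3 = (8 − 1)/(35 − 3) = 7/32 ≈ 0.219.

MAP estimate: 0.219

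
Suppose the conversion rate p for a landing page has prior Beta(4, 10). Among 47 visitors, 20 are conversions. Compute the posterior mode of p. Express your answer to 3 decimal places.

Prior: Beta(4, 10).
Data: 20 successes in 47 trials. The binomial likelihood contributes p^20(1−p)^27, so the posterior is Beta(4+20, 10+27) = Beta(24, 37).
For Beta(a, b) with a, b > 1 the mode is (a−1)/(a+b−2) = 23/59 ≈ 0.390.

p̂_MAP = 0.390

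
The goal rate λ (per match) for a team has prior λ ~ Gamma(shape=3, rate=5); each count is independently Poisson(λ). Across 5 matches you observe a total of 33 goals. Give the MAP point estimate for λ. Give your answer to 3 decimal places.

Σxᵢ = 33, n = 5.
Posterior ∝ λ^2e^(−5λ) · λ^33e^(−5λ) = λ^35e^(−10λ), i.e. Gamma(shape=36, rate=10).
The mode of a Gamma(a, b) with a ≥ 1 (shape–rate) is (a−1)/b = 35/10 ≈ 3.500.

λ̂_MAP = 3.500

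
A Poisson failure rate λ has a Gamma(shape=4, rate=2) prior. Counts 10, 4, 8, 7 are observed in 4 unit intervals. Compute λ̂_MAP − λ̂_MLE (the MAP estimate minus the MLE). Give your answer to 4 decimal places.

Σxᵢ = 29. Posterior is Gamma(33, 6); MAP = (33−1)/6 = 32/6 ≈ 5.33333.
MLE = x̄ = 29/4 ≈ 7.25000.
Difference = 32/6 − 29/4 = -23/12 ≈ -1.9167.

MAP − MLE = -1.9167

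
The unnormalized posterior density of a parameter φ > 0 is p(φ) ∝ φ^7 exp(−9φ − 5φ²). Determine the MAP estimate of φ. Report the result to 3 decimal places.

φ̂_MAP = 0.500

ℓ'(φ) = 7/φ − 9 − 10φ. Setting this to zero and multiplying by φ: 10φ² + 9φ − 7 = 0.
φ = (−9 + √(9² + 4·10·7)) / (2·10) = (−9 + √361) / 20 = (−9 + 19)/20 = 1/2.
ℓ''(φ) = −7/φ² − 10 < 0, confirming a maximum.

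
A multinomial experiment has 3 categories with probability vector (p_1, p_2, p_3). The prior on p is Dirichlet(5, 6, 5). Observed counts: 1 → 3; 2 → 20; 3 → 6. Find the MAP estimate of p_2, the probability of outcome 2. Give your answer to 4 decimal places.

The posterior is Dirichlet(αᵢ + nᵢ) = Dirichlet(8, 26, 11).
For a Dirichlet(a₁,…,a_K) with all aᵢ > 1, the mode has j-th component (aⱼ − 1)/(Σaᵢ − K).
Here Σaᵢ = 45 and K = 3, so p_2 = (26 − 1)/(45 − 3) = 25/42 ≈ 0.5952.

MAP estimate: 0.5952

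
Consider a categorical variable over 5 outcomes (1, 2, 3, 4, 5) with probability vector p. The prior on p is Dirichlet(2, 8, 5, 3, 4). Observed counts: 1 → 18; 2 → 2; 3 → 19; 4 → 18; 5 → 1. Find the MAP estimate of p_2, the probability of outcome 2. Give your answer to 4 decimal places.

The posterior is Dirichlet(αᵢ + nᵢ) = Dirichlet(20, 10, 24, 21, 5).
For a Dirichlet(a₁,…,a_K) with all aᵢ > 1, the mode has j-th component (aⱼ − 1)/(Σaᵢ − K).
Here Σaᵢ = 80 and K = 5, so p_2 = (10 − 1)/(80 − 5) = 9/75 ≈ 0.1200.

MAP estimate: 0.1200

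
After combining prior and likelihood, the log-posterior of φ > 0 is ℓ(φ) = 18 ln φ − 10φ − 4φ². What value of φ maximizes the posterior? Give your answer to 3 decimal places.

ℓ'(φ) = 18/φ − 10 − 8φ. Setting this to zero and multiplying by φ: 8φ² + 10φ − 18 = 0.
φ = (−10 + √(10² + 4·8·18)) / (2·8) = (−10 + √676) / 16 = (−10 + 26)/16 = 1.
ℓ''(φ) = −18/φ² − 8 < 0, confirming a maximum.

φ̂_MAP = 1.000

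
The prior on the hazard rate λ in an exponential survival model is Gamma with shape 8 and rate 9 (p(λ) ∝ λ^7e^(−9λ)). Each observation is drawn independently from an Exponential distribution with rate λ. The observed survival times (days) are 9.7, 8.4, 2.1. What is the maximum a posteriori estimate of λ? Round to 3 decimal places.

The Exponential(rate=λ) likelihood is ∝ λ^n e^(−λΣtᵢ). Here n = 3 and Σtᵢ = 9.7 + 8.4 + 2.1 = 20.2.
Posterior ∝ λ^7e^(−9λ) · λ^3e^(−20.2λ) = λ^10e^(−29.2λ), i.e. Gamma(11, 29.2).
Mode = (a−1)/b = 10/29.2 ≈ 0.342.

λ̂_MAP = 0.342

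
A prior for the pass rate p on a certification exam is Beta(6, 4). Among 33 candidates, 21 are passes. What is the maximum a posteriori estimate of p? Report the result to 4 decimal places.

Prior: Beta(6, 4).
Data: 21 successes in 33 trials. The binomial likelihood contributes p^21(1−p)^12, so the posterior is Beta(6+21, 4+12) = Beta(27, 16).
For Beta(a, b) with a, b > 1 the mode is (a−1)/(a+b−2) = 26/41 ≈ 0.6341.

p̂_MAP = 0.6341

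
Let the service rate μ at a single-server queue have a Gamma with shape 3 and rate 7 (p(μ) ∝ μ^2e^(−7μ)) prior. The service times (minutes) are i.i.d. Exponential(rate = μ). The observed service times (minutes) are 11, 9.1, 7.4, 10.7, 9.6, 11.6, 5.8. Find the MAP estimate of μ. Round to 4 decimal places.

The Exponential(rate=μ) likelihood is ∝ μ^n e^(−μΣtᵢ). Here n = 7 and Σtᵢ = 11 + 9.1 + 7.4 + 10.7 + 9.6 + 11.6 + 5.8 = 65.2.
Posterior ∝ μ^2e^(−7μ) · μ^7e^(−65.2μ) = μ^9e^(−72.2μ), i.e. Gamma(10, 72.2).
Mode = (a−1)/b = 9/72.2 ≈ 0.1247.

μ̂_MAP = 0.1247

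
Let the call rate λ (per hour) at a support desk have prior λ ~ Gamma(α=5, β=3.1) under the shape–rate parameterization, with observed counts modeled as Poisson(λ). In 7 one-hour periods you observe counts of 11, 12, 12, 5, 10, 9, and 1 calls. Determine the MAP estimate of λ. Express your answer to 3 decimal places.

Σxᵢ = 11+12+12+5+10+9+1 = 60, with n = 7.
Posterior ∝ λ^4e^(−3.1λ) · λ^60e^(−7λ) = λ^64e^(−10.1λ), i.e. Gamma(shape=65, rate=10.1).
The mode of a Gamma(a, b) with a ≥ 1 (shape–rate) is (a−1)/b = 64/10.1 ≈ 6.337.

λ̂_MAP = 6.337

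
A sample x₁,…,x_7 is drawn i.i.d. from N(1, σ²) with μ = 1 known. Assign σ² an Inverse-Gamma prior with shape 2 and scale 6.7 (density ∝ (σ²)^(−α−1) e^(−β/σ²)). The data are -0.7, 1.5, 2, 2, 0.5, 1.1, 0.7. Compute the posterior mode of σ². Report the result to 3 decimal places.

Sum of squared deviations about the known mean: SS = (-0.7−1)² + (1.5−1)² + (2−1)² + (2−1)² + (0.5−1)² + (1.1−1)² + (0.7−1)² = 5.49.
The Normal likelihood contributes (σ²)^(−n/2) exp(−SS/(2σ²)), so the posterior is Inverse-Gamma(α + n/2, β + SS/2) = Inverse-Gamma(5.5, 9.445).
The mode of Inverse-Gamma(a, b) is b/(a+1) = 9.445/6.5 ≈ 1.453.

σ̂²_MAP = 1.453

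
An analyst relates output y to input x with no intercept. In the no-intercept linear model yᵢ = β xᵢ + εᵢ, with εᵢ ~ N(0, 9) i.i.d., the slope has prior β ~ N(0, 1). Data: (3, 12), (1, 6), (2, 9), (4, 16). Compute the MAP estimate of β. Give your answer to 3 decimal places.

log p(β | y) = −Σ(yᵢ − βxᵢ)²/(2·9) − β²/(2·1) + const.
Setting the derivative to zero: Σxᵢ(yᵢ − βxᵢ)/9 − β/1 = 0, so β = Σxᵢyᵢ / (Σxᵢ² + σ²/τ²).
Σxᵢyᵢ = 3·12 + 1·6 + 2·9 + 4·16 = 124; Σxᵢ² = 30; σ²/τ² = 9.
β̂_MAP = 124 / (30 + 9) = 124/39 ≈ 3.179.

β̂_MAP = 3.179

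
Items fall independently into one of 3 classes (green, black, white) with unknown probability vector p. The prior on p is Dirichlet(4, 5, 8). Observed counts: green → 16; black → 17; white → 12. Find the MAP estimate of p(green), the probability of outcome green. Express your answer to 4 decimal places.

The posterior is Dirichlet(αᵢ + nᵢ) = Dirichlet(20, 22, 20).
For a Dirichlet(a₁,…,a_K) with all aᵢ > 1, the mode has j-th component (aⱼ − 1)/(Σaᵢ − K).
Here Σaᵢ = 62 and K = 3, so p(green) = (20 − 1)/(62 − 3) = 19/59 ≈ 0.3220.

MAP estimate of p(green) = 0.3220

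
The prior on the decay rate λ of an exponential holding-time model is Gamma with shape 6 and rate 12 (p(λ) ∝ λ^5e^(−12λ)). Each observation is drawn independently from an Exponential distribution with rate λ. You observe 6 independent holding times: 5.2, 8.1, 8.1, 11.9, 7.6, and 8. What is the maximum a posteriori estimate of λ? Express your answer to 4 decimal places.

λ̂_MAP = 0.1806

The Exponential(rate=λ) likelihood is ∝ λ^n e^(−λΣtᵢ). Here n = 6 and Σtᵢ = 5.2 + 8.1 + 8.1 + 11.9 + 7.6 + 8 = 48.9.
Posterior ∝ λ^5e^(−12λ) · λ^6e^(−48.9λ) = λ^11e^(−60.9λ), i.e. Gamma(12, 60.9).
Mode = (a−1)/b = 11/60.9 ≈ 0.1806.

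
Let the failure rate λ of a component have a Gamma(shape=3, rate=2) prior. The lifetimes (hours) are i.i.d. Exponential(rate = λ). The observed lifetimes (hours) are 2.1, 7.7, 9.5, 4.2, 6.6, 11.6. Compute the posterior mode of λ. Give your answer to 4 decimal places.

λ̂_MAP = 0.1831

The Exponential(rate=λ) likelihood is ∝ λ^n e^(−λΣtᵢ). Here n = 6 and Σtᵢ = 2.1 + 7.7 + 9.5 + 4.2 + 6.6 + 11.6 = 41.7.
Posterior ∝ λ^2e^(−2λ) · λ^6e^(−41.7λ) = λ^8e^(−43.7λ), i.e. Gamma(9, 43.7).
Mode = (a−1)/b = 8/43.7 ≈ 0.1831.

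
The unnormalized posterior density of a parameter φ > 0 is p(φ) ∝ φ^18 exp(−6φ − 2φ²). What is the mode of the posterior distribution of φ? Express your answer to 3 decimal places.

φ̂_MAP = 1.500

ℓ'(φ) = 18/φ − 6 − 4φ. Setting this to zero and multiplying by φ: 4φ² + 6φ − 18 = 0.
φ = (−6 + √(6² + 4·4·18)) / (2·4) = (−6 + √324) / 8 = (−6 + 18)/8 = 3/2.
ℓ''(φ) = −18/φ² − 4 < 0, confirming a maximum.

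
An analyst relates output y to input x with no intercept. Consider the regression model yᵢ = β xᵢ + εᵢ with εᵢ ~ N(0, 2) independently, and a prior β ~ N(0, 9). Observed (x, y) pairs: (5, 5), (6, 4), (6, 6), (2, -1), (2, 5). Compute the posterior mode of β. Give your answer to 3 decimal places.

log p(β | y) = −Σ(yᵢ − βxᵢ)²/(2·2) − β²/(2·9) + const.
Setting the derivative to zero: Σxᵢ(yᵢ − βxᵢ)/2 − β/9 = 0, so β = Σxᵢyᵢ / (Σxᵢ² + σ²/τ²).
Σxᵢyᵢ = 5·5 + 6·4 + 6·6 + 2·(-1) + 2·5 = 93; Σxᵢ² = 105; σ²/τ² = 2/9.
β̂_MAP = 93 / (105 + 2/9) = 93/(947/9) = 837/947 ≈ 0.884.

β̂_MAP = 0.884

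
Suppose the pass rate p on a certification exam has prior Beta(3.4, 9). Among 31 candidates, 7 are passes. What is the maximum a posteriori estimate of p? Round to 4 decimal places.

p̂_MAP = 0.2271

Prior: Beta(3.4, 9).
Data: 7 successes in 31 trials. The binomial likelihood contributes p^7(1−p)^24, so the posterior is Beta(3.4+7, 9+24) = Beta(10.4, 33).
For Beta(a, b) with a, b > 1 the mode is (a−1)/(a+b−2) = 9.4/41.4 ≈ 0.2271.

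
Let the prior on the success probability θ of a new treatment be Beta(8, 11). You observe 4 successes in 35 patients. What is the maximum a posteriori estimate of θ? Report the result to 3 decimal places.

Prior: Beta(8, 11).
Data: 4 successes in 35 trials. The binomial likelihood contributes θ^4(1−θ)^31, so the posterior is Beta(8+4, 11+31) = Beta(12, 42).
For Beta(a, b) with a, b > 1 the mode is (a−1)/(a+b−2) = 11/52 ≈ 0.212.

θ̂_MAP = 0.212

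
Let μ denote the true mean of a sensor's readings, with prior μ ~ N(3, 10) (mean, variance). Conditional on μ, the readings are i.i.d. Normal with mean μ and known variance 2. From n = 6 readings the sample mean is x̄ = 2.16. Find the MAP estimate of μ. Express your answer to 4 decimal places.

μ̂_MAP = 2.1871

n = 6, x̄ = 2.16.
For a Normal prior and Normal likelihood with known variance, the posterior is Normal; its mode equals its mean, the precision-weighted average.
Prior precision 1/σ₀² = 1/10 = 0.1; data precision n/σ² = 6/2 = 3.
μ̂ = (0.1·3 + 3·2.16) / (0.1 + 3) = 6.78/3.1 = 339/155 ≈ 2.1871.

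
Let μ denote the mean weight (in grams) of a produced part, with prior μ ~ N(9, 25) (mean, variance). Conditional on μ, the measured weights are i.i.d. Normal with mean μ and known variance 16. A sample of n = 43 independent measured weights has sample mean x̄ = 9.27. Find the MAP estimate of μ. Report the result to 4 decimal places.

n = 43, x̄ = 9.27.
For a Normal prior and Normal likelihood with known variance, the posterior is Normal; its mode equals its mean, the precision-weighted average.
Prior precision 1/σ₀² = 1/25 = 0.04; data precision n/σ² = 43/16 = 2.6875.
μ̂ = (0.04·9 + 2.6875·9.27) / (0.04 + 2.6875) = 25.273125/2.7275 = 40437/4364 ≈ 9.2660.

μ̂_MAP = 9.2660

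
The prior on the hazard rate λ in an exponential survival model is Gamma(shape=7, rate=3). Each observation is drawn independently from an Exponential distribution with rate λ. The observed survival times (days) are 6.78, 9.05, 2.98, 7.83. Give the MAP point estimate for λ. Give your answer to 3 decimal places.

λ̂_MAP = 0.337

The Exponential(rate=λ) likelihood is ∝ λ^n e^(−λΣtᵢ). Here n = 4 and Σtᵢ = 6.78 + 9.05 + 2.98 + 7.83 = 26.64.
Posterior ∝ λ^6e^(−3λ) · λ^4e^(−26.64λ) = λ^10e^(−29.64λ), i.e. Gamma(11, 29.64).
Mode = (a−1)/b = 10/29.64 ≈ 0.337.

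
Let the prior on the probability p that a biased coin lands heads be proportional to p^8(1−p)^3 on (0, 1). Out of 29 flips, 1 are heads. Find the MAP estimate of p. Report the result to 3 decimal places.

The prior density ∝ p^8(1−p)^3 is the kernel of Beta(9, 4).
Data: 1 success in 29 trials. The binomial likelihood contributes p(1−p)^28, so the posterior is Beta(9+1, 4+28) = Beta(10, 32).
For Beta(a, b) with a, b > 1 the mode is (a−1)/(a+b−2) = 9/40 ≈ 0.225.

p̂_MAP = 0.225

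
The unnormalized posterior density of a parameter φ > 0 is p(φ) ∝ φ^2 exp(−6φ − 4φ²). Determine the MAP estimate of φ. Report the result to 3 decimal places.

ℓ'(φ) = 2/φ − 6 − 8φ. Setting this to zero and multiplying by φ: 8φ² + 6φ − 2 = 0.
φ = (−6 + √(6² + 4·8·2)) / (2·8) = (−6 + √100) / 16 = (−6 + 10)/16 = 1/4.
ℓ''(φ) = −2/φ² − 8 < 0, confirming a maximum.

φ̂_MAP = 0.250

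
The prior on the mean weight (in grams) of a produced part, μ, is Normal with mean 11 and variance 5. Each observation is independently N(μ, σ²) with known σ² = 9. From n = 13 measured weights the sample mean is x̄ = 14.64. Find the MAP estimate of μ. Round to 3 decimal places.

μ̂_MAP = 14.197

n = 13, x̄ = 14.64.
For a Normal prior and Normal likelihood with known variance, the posterior is Normal; its mode equals its mean, the precision-weighted average.
Prior precision 1/σ₀² = 1/5 = 0.2; data precision n/σ² = 13/9.
μ̂ = (0.2·11 + (13/9)·14.64) / (0.2 + 13/9) = (1751/75)/(74/45) = 5253/370 ≈ 14.197.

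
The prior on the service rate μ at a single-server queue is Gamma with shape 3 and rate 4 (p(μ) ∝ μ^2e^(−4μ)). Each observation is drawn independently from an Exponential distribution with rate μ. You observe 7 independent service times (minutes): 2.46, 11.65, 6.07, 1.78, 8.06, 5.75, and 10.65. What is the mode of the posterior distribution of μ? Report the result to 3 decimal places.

The Exponential(rate=μ) likelihood is ∝ μ^n e^(−μΣtᵢ). Here n = 7 and Σtᵢ = 2.46 + 11.65 + 6.07 + 1.78 + 8.06 + 5.75 + 10.65 = 46.42.
Posterior ∝ μ^2e^(−4μ) · μ^7e^(−46.42μ) = μ^9e^(−50.42μ), i.e. Gamma(10, 50.42).
Mode = (a−1)/b = 9/50.42 ≈ 0.179.

μ̂_MAP = 0.179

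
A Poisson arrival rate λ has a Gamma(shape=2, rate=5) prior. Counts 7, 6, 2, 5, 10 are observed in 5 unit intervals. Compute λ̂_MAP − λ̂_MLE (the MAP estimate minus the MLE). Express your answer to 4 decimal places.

MAP − MLE = -2.9000

Σxᵢ = 30. Posterior is Gamma(32, 10); MAP = (32−1)/10 = 31/10 ≈ 3.10000.
MLE = x̄ = 30/5 ≈ 6.00000.
Difference = 31/10 − 30/5 = -29/10 ≈ -2.9000.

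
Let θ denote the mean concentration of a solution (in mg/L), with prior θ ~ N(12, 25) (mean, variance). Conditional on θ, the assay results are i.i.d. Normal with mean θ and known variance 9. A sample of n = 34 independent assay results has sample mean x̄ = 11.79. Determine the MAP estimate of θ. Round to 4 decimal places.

n = 34, x̄ = 11.79.
For a Normal prior and Normal likelihood with known variance, the posterior is Normal; its mode equals its mean, the precision-weighted average.
Prior precision 1/σ₀² = 1/25 = 0.04; data precision n/σ² = 34/9.
θ̂ = (0.04·12 + (34/9)·11.79) / (0.04 + 34/9) = 45.02/(859/225) = 20259/1718 ≈ 11.7922.

θ̂_MAP = 11.7922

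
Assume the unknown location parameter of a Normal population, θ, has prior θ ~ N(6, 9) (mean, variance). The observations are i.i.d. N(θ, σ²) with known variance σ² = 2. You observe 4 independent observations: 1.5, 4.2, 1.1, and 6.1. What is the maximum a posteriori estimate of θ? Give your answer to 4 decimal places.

θ̂_MAP = 3.3711

n = 4; x̄ = (1.5 + 4.2 + 1.1 + 6.1)/4 = 12.9/4 = 3.225.
For a Normal prior and Normal likelihood with known variance, the posterior is Normal; its mode equals its mean, the precision-weighted average.
Prior precision 1/σ₀² = 1/9; data precision n/σ² = 4/2 = 2.
θ̂ = ((1/9)·6 + 2·3.225) / (1/9 + 2) = (427/60)/(19/9) = 1281/380 ≈ 3.3711.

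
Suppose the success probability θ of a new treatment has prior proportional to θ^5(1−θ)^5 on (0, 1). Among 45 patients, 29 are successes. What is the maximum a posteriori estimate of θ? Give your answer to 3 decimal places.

θ̂_MAP = 0.618

The prior density ∝ θ^5(1−θ)^5 is the kernel of Beta(6, 6).
Data: 29 successes in 45 trials. The binomial likelihood contributes θ^29(1−θ)^16, so the posterior is Beta(6+29, 6+16) = Beta(35, 22).
For Beta(a, b) with a, b > 1 the mode is (a−1)/(a+b−2) = 34/55 ≈ 0.618.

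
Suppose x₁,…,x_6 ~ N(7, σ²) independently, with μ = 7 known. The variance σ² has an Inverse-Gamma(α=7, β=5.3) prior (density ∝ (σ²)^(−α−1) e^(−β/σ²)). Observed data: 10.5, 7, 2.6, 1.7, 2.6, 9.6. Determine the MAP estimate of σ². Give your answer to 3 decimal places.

Sum of squared deviations about the known mean: SS = (10.5−7)² + (7−7)² + (2.6−7)² + (1.7−7)² + (2.6−7)² + (9.6−7)² = 85.82.
The Normal likelihood contributes (σ²)^(−n/2) exp(−SS/(2σ²)), so the posterior is Inverse-Gamma(α + n/2, β + SS/2) = Inverse-Gamma(10, 48.21).
The mode of Inverse-Gamma(a, b) is b/(a+1) = 48.21/11 ≈ 4.383.

σ̂²_MAP = 4.383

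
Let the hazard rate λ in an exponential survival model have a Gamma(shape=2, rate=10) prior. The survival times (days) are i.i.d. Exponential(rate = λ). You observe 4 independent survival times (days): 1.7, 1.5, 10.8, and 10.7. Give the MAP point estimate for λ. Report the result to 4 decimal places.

λ̂_MAP = 0.1441

The Exponential(rate=λ) likelihood is ∝ λ^n e^(−λΣtᵢ). Here n = 4 and Σtᵢ = 1.7 + 1.5 + 10.8 + 10.7 = 24.7.
Posterior ∝ λe^(−10λ) · λ^4e^(−24.7λ) = λ^5e^(−34.7λ), i.e. Gamma(6, 34.7).
Mode = (a−1)/b = 5/34.7 ≈ 0.1441.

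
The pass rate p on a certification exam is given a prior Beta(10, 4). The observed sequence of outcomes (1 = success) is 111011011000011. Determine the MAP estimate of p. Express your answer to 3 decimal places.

p̂_MAP = 0.667

Prior: Beta(10, 4).
Data: 9 successes in 15 trials (from the sequence). The binomial likelihood contributes p^9(1−p)^6, so the posterior is Beta(10+9, 4+6) = Beta(19, 10).
For Beta(a, b) with a, b > 1 the mode is (a−1)/(a+b−2) = 18/27 ≈ 0.667.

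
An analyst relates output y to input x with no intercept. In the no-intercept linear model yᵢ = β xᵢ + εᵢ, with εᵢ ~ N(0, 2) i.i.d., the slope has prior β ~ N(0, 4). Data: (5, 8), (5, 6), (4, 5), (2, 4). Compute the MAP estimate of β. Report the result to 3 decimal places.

β̂_MAP = 1.390

log p(β | y) = −Σ(yᵢ − βxᵢ)²/(2·2) − β²/(2·4) + const.
Setting the derivative to zero: Σxᵢ(yᵢ − βxᵢ)/2 − β/4 = 0, so β = Σxᵢyᵢ / (Σxᵢ² + σ²/τ²).
Σxᵢyᵢ = 5·8 + 5·6 + 4·5 + 2·4 = 98; Σxᵢ² = 70; σ²/τ² = 0.5.
β̂_MAP = 98 / (70 + 0.5) = 98/70.5 ≈ 1.390.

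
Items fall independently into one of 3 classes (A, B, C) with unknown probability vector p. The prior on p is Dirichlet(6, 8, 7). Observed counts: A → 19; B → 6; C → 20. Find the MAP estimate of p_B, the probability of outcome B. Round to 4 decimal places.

MAP estimate of p_B = 0.2063

The posterior is Dirichlet(αᵢ + nᵢ) = Dirichlet(25, 14, 27).
For a Dirichlet(a₁,…,a_K) with all aᵢ > 1, the mode has j-th component (aⱼ − 1)/(Σaᵢ − K).
Here Σaᵢ = 66 and K = 3, so p_B = (14 − 1)/(66 − 3) = 13/63 ≈ 0.2063.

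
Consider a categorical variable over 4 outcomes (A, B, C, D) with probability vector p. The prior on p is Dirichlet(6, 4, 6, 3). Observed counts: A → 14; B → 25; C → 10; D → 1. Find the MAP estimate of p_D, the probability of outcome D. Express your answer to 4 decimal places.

The posterior is Dirichlet(αᵢ + nᵢ) = Dirichlet(20, 29, 16, 4).
For a Dirichlet(a₁,…,a_K) with all aᵢ > 1, the mode has j-th component (aⱼ − 1)/(Σaᵢ − K).
Here Σaᵢ = 69 and K = 4, so p_D = (4 − 1)/(69 − 4) = 3/65 ≈ 0.0462.

MAP estimate of p_D = 0.0462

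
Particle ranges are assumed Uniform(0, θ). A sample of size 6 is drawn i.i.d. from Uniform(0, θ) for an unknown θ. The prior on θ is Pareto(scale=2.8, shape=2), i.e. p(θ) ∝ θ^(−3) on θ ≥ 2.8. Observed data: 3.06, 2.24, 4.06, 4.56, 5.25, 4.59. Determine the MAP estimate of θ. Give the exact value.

θ̂_MAP = 5.25

The Uniform(0, θ) likelihood is θ^(−n) for θ ≥ max(xᵢ), zero otherwise. Here max(xᵢ) = 5.25.
Posterior ∝ θ^(−3) · θ^(−6) = θ^(−9) on θ ≥ max(2.8, 5.25) = 5.25.
This density is strictly decreasing in θ, so the posterior mode lies at the lower boundary of the support.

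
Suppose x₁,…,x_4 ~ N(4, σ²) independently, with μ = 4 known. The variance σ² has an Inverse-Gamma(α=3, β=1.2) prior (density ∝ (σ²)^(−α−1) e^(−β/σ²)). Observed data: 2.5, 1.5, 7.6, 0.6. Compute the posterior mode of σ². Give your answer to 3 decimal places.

σ̂²_MAP = 2.952

Sum of squared deviations about the known mean: SS = (2.5−4)² + (1.5−4)² + (7.6−4)² + (0.6−4)² = 33.02.
The Normal likelihood contributes (σ²)^(−n/2) exp(−SS/(2σ²)), so the posterior is Inverse-Gamma(α + n/2, β + SS/2) = Inverse-Gamma(5, 17.71).
The mode of Inverse-Gamma(a, b) is b/(a+1) = 17.71/6 ≈ 2.952.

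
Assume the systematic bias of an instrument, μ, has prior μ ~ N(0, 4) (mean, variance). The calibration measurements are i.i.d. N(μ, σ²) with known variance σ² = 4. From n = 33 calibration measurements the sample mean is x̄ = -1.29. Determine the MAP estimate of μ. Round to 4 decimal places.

n = 33, x̄ = -1.29.
For a Normal prior and Normal likelihood with known variance, the posterior is Normal; its mode equals its mean, the precision-weighted average.
Prior precision 1/σ₀² = 1/4 = 0.25; data precision n/σ² = 33/4 = 8.25.
μ̂ = (0.25·0 + 8.25·(-1.29)) / (0.25 + 8.25) = (-10.6425)/8.5 = -4257/3400 ≈ -1.2521.

μ̂_MAP = -1.2521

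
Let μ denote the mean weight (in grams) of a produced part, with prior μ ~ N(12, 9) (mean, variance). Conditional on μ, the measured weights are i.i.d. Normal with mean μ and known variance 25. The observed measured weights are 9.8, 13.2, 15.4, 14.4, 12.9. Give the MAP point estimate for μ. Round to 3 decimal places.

n = 5; x̄ = (9.8 + 13.2 + 15.4 + 14.4 + 12.9)/5 = 65.7/5 = 13.14.
For a Normal prior and Normal likelihood with known variance, the posterior is Normal; its mode equals its mean, the precision-weighted average.
Prior precision 1/σ₀² = 1/9; data precision n/σ² = 5/25 = 0.2.
μ̂ = ((1/9)·12 + 0.2·13.14) / (1/9 + 0.2) = (2971/750)/(14/45) = 8913/700 ≈ 12.733.

μ̂_MAP = 12.733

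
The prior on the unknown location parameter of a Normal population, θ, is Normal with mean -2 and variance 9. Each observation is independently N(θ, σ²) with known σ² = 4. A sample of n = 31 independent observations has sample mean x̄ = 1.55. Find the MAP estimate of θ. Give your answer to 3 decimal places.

θ̂_MAP = 1.500

n = 31, x̄ = 1.55.
For a Normal prior and Normal likelihood with known variance, the posterior is Normal; its mode equals its mean, the precision-weighted average.
Prior precision 1/σ₀² = 1/9; data precision n/σ² = 31/4 = 7.75.
θ̂ = ((1/9)·(-2) + 7.75·1.55) / (1/9 + 7.75) = (8489/720)/(283/36) = 8489/5660 ≈ 1.500.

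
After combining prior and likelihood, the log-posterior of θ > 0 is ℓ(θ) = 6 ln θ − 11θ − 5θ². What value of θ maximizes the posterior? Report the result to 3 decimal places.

ℓ'(θ) = 6/θ − 11 − 10θ. Setting this to zero and multiplying by θ: 10θ² + 11θ − 6 = 0.
θ = (−11 + √(11² + 4·10·6)) / (2·10) = (−11 + √361) / 20 = (−11 + 19)/20 = 2/5.
ℓ''(θ) = −6/θ² − 10 < 0, confirming a maximum.

θ̂_MAP = 0.400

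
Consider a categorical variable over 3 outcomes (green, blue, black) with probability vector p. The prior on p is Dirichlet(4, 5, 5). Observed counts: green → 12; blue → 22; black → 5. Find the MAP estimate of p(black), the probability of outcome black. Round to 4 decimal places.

The posterior is Dirichlet(αᵢ + nᵢ) = Dirichlet(16, 27, 10).
For a Dirichlet(a₁,…,a_K) with all aᵢ > 1, the mode has j-th component (aⱼ − 1)/(Σaᵢ − K).
Here Σaᵢ = 53 and K = 3, so p(black) = (10 − 1)/(53 − 3) = 9/50 ≈ 0.1800.

MAP estimate of p(black) = 0.1800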